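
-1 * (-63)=63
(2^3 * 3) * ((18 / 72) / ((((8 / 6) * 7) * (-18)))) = -1 / 28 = -0.04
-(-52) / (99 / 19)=988 / 99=9.98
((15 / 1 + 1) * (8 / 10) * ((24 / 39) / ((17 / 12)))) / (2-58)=-768 / 7735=-0.10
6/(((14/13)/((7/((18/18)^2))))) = 39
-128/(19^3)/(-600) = 0.00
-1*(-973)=973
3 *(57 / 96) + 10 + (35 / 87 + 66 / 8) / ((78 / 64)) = 2049977 / 108576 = 18.88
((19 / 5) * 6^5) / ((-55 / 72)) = -10637568 / 275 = -38682.07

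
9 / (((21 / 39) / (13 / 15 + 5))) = 98.06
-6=-6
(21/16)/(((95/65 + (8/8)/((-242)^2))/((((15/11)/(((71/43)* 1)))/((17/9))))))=2109322215/5372255612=0.39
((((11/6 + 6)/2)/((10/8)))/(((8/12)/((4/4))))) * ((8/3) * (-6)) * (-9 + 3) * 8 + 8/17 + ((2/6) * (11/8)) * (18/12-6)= 4906891/1360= 3608.01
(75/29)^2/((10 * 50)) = 45/3364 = 0.01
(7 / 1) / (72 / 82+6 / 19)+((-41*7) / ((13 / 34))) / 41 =-150451 / 12090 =-12.44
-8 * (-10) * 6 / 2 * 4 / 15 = 64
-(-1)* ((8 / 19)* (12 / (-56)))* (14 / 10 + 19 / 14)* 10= -2316 / 931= -2.49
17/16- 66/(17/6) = -22.23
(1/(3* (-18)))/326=-1/17604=-0.00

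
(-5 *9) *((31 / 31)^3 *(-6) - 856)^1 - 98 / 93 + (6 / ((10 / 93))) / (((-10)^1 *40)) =7214718053 / 186000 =38788.81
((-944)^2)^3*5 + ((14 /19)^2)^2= 461122563966554215585296 /130321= 3538359619451617280.29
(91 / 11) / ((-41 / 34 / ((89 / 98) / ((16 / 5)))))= -98345 / 50512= -1.95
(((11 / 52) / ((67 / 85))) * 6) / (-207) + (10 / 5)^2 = 479857 / 120198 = 3.99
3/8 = 0.38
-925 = -925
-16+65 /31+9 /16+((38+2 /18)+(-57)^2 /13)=15941011 /58032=274.69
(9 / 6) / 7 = 3 / 14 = 0.21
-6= -6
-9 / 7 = -1.29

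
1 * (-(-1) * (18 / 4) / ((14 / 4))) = 9 / 7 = 1.29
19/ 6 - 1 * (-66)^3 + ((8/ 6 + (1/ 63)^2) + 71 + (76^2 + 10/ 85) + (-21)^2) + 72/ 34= 39645884599/ 134946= 293790.74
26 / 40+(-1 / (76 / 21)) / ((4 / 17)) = -797 / 1520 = -0.52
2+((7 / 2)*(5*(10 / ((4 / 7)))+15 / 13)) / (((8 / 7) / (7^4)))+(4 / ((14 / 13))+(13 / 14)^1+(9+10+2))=1898347111 / 2912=651904.91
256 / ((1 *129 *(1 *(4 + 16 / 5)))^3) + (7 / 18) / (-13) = -1217159663 / 40688343306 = -0.03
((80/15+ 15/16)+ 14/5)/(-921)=-2177/221040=-0.01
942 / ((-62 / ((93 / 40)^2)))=-131409 / 1600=-82.13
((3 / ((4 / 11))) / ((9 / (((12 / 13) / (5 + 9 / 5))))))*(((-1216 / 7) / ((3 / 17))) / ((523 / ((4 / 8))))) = -0.12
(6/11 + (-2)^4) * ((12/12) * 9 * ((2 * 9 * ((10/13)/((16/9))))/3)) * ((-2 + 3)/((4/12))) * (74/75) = 62937/55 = 1144.31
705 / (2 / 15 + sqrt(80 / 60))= -10575 / 148 + 52875* sqrt(3) / 148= 547.35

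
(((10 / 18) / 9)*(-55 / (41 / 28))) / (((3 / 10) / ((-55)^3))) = 12810875000 / 9963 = 1285845.13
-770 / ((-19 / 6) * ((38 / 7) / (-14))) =-226380 / 361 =-627.09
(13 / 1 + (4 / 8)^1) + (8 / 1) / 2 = 35 / 2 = 17.50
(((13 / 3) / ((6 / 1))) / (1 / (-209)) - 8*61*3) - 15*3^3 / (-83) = -2405437 / 1494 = -1610.06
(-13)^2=169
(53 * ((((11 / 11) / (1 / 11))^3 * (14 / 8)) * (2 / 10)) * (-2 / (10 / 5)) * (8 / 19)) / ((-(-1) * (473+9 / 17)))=-1199231 / 54625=-21.95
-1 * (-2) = 2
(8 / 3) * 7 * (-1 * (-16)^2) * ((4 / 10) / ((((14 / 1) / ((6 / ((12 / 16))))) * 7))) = -16384 / 105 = -156.04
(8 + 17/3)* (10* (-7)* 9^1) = -8610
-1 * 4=-4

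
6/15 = 2/5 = 0.40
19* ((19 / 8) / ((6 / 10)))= 1805 / 24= 75.21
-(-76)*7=532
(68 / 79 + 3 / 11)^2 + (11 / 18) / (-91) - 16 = -18210337709 / 1236953718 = -14.72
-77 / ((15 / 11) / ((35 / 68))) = -5929 / 204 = -29.06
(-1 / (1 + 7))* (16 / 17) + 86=1460 / 17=85.88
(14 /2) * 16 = 112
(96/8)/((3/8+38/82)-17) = -1312/1767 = -0.74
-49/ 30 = -1.63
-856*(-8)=6848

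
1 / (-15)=-1 / 15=-0.07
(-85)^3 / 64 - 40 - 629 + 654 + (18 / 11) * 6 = -6759023 / 704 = -9600.88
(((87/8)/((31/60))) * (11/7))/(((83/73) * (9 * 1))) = 116435/36022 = 3.23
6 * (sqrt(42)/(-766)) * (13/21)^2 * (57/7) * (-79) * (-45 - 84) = -32723301 * sqrt(42)/131369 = -1614.32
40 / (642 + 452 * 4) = 4 / 245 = 0.02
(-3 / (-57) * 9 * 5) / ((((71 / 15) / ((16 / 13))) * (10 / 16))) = 0.99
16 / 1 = 16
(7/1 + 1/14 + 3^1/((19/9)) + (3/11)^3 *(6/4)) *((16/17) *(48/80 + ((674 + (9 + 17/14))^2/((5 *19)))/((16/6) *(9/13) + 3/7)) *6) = 960108388049736/9205727069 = 104294.68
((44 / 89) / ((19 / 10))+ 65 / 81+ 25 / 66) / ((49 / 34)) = 73841795 / 73827369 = 1.00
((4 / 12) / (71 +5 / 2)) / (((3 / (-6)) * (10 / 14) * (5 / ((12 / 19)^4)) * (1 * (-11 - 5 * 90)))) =9216 / 10513646675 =0.00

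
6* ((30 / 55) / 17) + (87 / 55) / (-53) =8061 / 49555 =0.16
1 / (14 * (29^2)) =1 / 11774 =0.00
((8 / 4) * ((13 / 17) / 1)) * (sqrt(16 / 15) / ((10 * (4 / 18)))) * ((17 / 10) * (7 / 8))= 273 * sqrt(15) / 1000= 1.06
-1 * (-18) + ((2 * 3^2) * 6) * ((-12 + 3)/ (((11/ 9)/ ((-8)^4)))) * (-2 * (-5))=-32574352.91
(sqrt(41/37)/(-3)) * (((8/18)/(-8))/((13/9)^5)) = 2187 * sqrt(1517)/27475682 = 0.00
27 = 27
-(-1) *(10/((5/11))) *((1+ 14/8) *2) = 121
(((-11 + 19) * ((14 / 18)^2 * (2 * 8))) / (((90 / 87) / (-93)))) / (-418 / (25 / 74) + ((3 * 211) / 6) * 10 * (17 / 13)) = -183252160 / 3746979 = -48.91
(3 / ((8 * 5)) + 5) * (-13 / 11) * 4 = -2639 / 110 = -23.99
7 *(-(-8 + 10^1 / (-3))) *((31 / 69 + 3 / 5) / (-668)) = -21539 / 172845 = -0.12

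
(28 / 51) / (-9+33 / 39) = -182 / 2703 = -0.07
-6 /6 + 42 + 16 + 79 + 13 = 149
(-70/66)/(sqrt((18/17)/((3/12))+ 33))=-35*sqrt(10761)/20889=-0.17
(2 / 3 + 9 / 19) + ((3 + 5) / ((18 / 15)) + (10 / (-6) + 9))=863 / 57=15.14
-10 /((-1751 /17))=10 /103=0.10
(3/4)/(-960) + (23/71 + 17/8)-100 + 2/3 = -26414773/272640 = -96.89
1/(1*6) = 1/6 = 0.17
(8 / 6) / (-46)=-2 / 69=-0.03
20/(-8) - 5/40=-21/8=-2.62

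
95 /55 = 19 /11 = 1.73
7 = 7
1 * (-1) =-1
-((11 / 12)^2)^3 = -1771561 / 2985984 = -0.59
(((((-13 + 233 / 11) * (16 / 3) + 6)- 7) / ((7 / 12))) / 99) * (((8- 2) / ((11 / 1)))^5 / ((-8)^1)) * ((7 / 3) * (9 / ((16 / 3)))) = -341901 / 19487171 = -0.02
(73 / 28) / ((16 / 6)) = 219 / 224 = 0.98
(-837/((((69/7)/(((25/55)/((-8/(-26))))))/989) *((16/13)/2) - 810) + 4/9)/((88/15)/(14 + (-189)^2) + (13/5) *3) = 163193076939725/861380004840702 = 0.19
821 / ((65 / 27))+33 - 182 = 12482 / 65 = 192.03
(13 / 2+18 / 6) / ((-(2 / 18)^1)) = -171 / 2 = -85.50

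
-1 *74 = -74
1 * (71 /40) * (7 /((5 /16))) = 994 /25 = 39.76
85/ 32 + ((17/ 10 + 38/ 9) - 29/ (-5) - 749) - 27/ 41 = -8682187/ 11808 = -735.28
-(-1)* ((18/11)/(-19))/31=-18/6479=-0.00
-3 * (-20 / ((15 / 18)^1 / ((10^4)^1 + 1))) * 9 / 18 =360036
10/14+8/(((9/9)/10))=565/7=80.71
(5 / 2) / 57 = 5 / 114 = 0.04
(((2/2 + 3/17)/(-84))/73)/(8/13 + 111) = -0.00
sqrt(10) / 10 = 0.32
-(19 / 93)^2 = -361 / 8649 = -0.04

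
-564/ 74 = -282/ 37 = -7.62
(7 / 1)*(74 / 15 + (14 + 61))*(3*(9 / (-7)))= -10791 / 5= -2158.20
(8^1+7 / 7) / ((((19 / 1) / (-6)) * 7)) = -54 / 133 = -0.41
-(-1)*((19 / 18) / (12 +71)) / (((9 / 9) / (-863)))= -16397 / 1494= -10.98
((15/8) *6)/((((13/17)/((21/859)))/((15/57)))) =80325/848692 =0.09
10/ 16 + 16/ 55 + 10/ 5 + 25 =12283/ 440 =27.92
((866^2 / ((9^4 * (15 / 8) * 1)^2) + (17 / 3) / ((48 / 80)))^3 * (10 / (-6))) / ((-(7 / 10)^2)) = 3066482380393173159594263200402516 / 1068501417430861096810919355375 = 2869.89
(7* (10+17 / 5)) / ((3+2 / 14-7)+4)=3283 / 5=656.60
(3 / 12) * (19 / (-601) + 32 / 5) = 19137 / 12020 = 1.59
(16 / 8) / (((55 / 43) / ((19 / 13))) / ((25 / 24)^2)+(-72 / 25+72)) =0.03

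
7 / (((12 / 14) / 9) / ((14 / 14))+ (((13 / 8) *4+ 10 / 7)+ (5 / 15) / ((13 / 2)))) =3822 / 4409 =0.87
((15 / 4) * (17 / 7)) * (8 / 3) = 170 / 7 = 24.29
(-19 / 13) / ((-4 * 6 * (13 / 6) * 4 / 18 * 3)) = 0.04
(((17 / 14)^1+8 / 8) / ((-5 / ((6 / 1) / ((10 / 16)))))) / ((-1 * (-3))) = -248 / 175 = -1.42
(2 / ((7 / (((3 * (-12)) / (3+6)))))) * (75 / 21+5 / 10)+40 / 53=-10124 / 2597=-3.90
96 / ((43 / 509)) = 48864 / 43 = 1136.37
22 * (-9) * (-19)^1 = 3762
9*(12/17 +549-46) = 77067/17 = 4533.35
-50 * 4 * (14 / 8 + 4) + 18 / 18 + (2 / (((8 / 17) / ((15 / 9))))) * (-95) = -21863 / 12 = -1821.92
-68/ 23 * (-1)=68/ 23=2.96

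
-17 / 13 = -1.31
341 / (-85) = -341 / 85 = -4.01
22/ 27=0.81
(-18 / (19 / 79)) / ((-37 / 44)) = 62568 / 703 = 89.00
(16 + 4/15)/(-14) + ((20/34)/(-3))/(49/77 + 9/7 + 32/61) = -4246393/3418870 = -1.24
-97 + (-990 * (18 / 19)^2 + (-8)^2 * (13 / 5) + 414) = -731263 / 1805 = -405.13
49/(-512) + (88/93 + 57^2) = 154744883/47616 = 3249.85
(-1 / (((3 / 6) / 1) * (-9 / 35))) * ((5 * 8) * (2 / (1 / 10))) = 56000 / 9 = 6222.22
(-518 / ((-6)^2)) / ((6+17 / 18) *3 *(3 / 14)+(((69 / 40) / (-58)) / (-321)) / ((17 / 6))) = -1912751260 / 593453097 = -3.22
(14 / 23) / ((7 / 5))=0.43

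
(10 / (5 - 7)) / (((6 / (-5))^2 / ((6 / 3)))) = -125 / 18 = -6.94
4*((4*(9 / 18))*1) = 8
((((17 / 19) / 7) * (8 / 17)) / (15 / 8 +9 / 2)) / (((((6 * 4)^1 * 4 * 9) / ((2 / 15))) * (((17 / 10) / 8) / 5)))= 320 / 9340191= 0.00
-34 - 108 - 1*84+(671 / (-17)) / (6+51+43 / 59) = -226.68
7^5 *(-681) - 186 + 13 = -11445740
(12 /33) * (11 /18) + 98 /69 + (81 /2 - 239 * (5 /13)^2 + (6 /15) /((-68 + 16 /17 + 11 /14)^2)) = 590745206355193 /87033341270070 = 6.79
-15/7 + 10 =55/7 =7.86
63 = 63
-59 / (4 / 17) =-1003 / 4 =-250.75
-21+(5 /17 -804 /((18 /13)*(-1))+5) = 28813 /51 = 564.96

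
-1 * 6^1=-6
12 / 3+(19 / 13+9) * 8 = 1140 / 13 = 87.69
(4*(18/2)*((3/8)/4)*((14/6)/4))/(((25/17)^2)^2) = 5261823/12500000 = 0.42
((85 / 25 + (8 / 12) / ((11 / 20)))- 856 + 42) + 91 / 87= -3867916 / 4785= -808.34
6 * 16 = 96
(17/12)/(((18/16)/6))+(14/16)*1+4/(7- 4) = 703/72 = 9.76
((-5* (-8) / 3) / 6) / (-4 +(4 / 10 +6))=25 / 27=0.93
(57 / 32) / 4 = 57 / 128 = 0.45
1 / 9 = 0.11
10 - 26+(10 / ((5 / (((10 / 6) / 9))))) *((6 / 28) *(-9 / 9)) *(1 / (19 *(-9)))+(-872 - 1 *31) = -9900382 / 10773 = -919.00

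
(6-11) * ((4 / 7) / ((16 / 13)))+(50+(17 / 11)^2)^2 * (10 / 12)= 936649825 / 409948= 2284.80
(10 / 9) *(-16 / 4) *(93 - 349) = 10240 / 9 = 1137.78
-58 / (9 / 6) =-116 / 3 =-38.67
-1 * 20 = -20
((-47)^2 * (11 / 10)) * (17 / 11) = 37553 / 10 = 3755.30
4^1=4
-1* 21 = -21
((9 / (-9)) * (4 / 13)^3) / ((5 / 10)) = -128 / 2197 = -0.06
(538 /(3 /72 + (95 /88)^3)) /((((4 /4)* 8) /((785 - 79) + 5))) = 97753239936 /2657309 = 36786.55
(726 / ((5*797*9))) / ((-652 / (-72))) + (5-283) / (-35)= 7.95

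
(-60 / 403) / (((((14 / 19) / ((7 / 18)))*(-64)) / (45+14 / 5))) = 4541 / 77376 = 0.06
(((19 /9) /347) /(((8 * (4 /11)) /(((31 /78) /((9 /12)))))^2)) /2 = 2209339 /21888382464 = 0.00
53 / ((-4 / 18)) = -477 / 2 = -238.50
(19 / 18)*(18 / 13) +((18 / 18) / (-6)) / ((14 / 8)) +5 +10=4468 / 273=16.37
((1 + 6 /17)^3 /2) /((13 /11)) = 133837 /127738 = 1.05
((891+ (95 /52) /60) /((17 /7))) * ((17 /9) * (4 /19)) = 3892021 /26676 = 145.90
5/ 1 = 5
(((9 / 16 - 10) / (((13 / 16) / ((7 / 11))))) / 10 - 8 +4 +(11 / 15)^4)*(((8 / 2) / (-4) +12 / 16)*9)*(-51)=-510.63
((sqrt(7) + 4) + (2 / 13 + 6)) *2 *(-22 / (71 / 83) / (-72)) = 913 *sqrt(7) / 1278 + 20086 / 2769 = 9.14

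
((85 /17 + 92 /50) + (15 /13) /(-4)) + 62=89117 /1300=68.55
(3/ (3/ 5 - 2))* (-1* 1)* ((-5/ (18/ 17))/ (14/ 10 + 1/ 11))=-23375/ 3444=-6.79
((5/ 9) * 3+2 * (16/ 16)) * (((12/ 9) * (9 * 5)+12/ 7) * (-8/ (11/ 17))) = -19584/ 7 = -2797.71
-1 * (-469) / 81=469 / 81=5.79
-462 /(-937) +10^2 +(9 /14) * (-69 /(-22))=29583773 /288596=102.51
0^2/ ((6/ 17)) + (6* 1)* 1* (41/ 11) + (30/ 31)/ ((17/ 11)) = 133272/ 5797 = 22.99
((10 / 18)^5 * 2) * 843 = 1756250 / 19683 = 89.23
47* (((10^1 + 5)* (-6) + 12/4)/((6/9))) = -12267/2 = -6133.50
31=31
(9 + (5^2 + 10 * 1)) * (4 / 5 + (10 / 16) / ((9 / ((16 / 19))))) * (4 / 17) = 8.89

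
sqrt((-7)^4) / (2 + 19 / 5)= 245 / 29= 8.45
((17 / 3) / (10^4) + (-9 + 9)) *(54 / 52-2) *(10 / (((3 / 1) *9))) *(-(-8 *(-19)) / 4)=323 / 42120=0.01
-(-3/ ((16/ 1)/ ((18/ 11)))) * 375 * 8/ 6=3375/ 22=153.41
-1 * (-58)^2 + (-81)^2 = 3197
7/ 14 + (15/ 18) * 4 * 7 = 143/ 6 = 23.83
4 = 4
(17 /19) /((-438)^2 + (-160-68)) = 0.00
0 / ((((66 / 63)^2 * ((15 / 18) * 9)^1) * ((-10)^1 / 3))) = 0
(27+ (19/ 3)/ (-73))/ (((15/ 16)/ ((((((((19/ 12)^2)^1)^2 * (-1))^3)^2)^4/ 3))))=1697171879530149386168520415719441949997026492389395476490258511550686874734045414211744091537360900061893218167923446296392707/ 12300032837131881040168894292172831289708855237901671099627021500556967999491139583690842830540086957834240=137981085254232179178.82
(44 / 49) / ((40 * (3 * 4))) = 11 / 5880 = 0.00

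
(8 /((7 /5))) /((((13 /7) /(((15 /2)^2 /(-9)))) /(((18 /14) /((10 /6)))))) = -1350 /91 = -14.84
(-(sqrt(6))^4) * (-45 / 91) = 1620 / 91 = 17.80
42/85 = 0.49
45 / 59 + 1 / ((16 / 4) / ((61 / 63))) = 14939 / 14868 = 1.00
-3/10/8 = -3/80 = -0.04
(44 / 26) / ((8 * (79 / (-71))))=-781 / 4108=-0.19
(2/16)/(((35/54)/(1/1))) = 27/140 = 0.19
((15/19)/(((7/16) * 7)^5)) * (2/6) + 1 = 5372272611/5367029731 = 1.00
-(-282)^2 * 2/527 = -159048/527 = -301.80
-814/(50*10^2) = -407/2500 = -0.16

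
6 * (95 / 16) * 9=2565 / 8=320.62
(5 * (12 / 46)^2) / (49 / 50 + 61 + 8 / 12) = 27000 / 4971013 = 0.01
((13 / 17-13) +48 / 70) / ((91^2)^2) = -6872 / 40802101795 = -0.00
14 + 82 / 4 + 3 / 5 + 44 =791 / 10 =79.10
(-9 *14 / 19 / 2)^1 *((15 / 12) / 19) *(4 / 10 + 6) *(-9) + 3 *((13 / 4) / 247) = 18201 / 1444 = 12.60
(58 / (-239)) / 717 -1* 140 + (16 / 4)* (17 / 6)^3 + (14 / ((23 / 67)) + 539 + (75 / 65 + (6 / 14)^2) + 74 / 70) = 120471162726059 / 225957538170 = 533.16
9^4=6561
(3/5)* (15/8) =9/8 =1.12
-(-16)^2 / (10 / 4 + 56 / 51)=-26112 / 367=-71.15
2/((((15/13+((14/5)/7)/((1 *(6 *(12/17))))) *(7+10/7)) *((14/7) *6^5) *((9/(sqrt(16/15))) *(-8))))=-0.00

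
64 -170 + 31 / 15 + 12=-1379 / 15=-91.93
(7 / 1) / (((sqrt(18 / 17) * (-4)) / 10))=-35 * sqrt(34) / 12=-17.01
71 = 71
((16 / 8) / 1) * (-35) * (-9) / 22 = 315 / 11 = 28.64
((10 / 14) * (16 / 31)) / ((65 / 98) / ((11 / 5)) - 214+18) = -12320 / 6539853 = -0.00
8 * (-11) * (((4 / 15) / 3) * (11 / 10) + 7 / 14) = -11836 / 225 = -52.60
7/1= 7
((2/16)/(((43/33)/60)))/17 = 495/1462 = 0.34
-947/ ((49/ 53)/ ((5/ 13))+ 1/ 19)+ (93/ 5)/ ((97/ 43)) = -2263090693/ 5998480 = -377.28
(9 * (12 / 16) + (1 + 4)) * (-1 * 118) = -2773 / 2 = -1386.50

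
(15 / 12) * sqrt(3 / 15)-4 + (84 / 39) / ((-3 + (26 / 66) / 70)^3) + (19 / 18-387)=-30203777292458611 / 77440684747842 + sqrt(5) / 4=-389.47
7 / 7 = 1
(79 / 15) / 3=79 / 45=1.76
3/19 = 0.16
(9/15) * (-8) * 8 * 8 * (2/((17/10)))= -6144/17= -361.41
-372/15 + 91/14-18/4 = -22.80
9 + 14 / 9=95 / 9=10.56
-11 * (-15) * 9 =1485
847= 847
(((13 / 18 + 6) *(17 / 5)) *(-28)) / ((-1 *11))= 2618 / 45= 58.18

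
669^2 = 447561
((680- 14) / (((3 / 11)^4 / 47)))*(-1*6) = -101842796 / 3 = -33947598.67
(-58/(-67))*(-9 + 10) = 58/67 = 0.87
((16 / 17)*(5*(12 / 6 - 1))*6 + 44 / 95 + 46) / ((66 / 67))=4041373 / 53295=75.83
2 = 2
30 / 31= 0.97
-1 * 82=-82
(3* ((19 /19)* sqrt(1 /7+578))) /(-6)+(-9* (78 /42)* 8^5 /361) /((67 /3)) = -11501568 /169309 - sqrt(28329) /14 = -79.95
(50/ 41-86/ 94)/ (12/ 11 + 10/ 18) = 58113/ 314101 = 0.19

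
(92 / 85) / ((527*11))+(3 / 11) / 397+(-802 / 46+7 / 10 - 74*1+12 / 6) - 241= -2967113609753 / 8998509190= -329.73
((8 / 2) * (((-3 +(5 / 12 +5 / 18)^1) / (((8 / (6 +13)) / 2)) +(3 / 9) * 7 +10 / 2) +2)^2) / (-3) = -54289 / 15552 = -3.49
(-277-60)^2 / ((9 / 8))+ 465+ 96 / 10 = 4564117 / 45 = 101424.82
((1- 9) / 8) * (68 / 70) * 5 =-34 / 7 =-4.86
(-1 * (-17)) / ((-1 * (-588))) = 17 / 588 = 0.03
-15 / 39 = -5 / 13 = -0.38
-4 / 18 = -2 / 9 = -0.22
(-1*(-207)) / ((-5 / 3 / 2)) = -1242 / 5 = -248.40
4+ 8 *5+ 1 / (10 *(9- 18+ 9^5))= 44.00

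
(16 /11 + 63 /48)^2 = 237169 /30976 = 7.66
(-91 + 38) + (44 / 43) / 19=-43257 / 817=-52.95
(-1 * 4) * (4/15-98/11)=5704/165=34.57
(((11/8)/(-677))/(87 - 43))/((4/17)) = -0.00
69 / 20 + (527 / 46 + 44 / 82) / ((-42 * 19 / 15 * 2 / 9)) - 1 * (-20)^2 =-1994485453 / 5016760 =-397.56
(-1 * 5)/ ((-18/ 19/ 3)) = 95/ 6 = 15.83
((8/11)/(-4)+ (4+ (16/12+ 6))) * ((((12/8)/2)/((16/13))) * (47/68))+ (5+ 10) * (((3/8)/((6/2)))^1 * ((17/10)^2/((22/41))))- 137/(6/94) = -382653683/179520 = -2131.54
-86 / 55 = -1.56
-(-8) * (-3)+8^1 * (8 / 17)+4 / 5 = -1652 / 85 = -19.44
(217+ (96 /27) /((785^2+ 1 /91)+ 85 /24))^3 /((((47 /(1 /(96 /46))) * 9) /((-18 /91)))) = -2209816185962163901268174542047351125 /965160567335363204495723764739112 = -2289.58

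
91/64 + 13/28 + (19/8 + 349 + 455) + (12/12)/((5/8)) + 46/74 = 67172813/82880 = 810.48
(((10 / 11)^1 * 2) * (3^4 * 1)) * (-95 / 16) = -38475 / 44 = -874.43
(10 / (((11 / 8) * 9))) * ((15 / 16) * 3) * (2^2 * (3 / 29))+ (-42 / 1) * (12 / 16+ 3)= -99885 / 638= -156.56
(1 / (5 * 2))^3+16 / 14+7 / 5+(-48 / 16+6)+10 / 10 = 45807 / 7000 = 6.54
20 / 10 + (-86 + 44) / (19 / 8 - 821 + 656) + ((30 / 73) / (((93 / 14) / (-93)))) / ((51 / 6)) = 1.58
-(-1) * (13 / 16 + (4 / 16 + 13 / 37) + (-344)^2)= 70055749 / 592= 118337.41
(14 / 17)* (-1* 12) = -9.88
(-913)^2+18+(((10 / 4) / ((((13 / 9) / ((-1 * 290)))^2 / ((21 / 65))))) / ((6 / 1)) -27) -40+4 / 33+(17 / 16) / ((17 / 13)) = 838947.05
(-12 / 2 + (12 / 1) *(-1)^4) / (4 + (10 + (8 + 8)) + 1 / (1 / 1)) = 0.19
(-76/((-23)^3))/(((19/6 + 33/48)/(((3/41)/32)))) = 0.00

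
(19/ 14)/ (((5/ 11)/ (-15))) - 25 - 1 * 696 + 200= -7921/ 14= -565.79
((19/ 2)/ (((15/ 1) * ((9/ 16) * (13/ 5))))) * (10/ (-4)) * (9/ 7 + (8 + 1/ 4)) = -8455/ 819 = -10.32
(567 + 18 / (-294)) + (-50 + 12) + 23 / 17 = 441733 / 833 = 530.29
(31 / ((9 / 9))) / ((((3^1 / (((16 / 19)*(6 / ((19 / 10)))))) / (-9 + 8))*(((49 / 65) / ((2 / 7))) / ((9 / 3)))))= -3868800 / 123823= -31.24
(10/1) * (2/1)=20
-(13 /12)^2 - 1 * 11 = -1753 /144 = -12.17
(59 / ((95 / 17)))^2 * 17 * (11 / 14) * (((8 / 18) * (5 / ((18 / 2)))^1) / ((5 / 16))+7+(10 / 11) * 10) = 257233483273 / 10234350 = 25134.33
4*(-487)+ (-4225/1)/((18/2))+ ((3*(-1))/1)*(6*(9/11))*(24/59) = -14155285/5841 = -2423.44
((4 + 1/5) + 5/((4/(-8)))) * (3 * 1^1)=-87/5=-17.40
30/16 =1.88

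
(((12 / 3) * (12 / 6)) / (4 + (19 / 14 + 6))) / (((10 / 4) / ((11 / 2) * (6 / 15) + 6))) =9184 / 3975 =2.31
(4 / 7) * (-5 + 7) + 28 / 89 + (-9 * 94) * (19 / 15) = -3333494 / 3115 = -1070.14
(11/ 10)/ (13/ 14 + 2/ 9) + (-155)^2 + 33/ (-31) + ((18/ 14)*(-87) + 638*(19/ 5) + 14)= 4145739386/ 157325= 26351.43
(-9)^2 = 81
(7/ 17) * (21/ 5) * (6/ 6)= 147/ 85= 1.73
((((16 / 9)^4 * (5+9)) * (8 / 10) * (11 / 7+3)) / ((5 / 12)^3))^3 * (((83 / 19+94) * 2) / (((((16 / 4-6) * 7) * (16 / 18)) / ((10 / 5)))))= -27544165874099711116505513984 / 2465180419921875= -11173286000289.03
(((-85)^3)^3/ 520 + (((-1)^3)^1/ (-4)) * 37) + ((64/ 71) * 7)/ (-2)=-3288960637221439369/ 7384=-445417204390769.15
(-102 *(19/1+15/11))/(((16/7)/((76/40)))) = -1726.58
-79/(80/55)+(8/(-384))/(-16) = -41711/768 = -54.31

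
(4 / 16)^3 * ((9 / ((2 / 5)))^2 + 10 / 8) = 1015 / 128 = 7.93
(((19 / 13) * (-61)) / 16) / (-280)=1159 / 58240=0.02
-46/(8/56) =-322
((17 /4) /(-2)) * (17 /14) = -289 /112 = -2.58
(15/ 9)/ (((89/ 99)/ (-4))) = -660/ 89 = -7.42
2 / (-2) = -1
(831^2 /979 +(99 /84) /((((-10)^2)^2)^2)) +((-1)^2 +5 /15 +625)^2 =9695595246400290763 /24670800000000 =392998.82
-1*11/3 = -11/3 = -3.67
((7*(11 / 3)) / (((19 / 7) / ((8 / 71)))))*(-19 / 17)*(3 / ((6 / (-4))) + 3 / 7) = 6776 / 3621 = 1.87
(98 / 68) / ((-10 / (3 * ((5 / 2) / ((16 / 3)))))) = -441 / 2176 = -0.20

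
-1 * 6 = -6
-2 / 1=-2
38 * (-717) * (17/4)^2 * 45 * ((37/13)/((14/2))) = -6555183255/728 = -9004372.60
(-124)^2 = 15376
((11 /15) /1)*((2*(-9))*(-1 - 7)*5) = 528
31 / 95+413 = 39266 / 95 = 413.33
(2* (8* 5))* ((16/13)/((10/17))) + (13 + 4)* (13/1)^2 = 39525/13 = 3040.38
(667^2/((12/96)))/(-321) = -3559112/321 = -11087.58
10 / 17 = 0.59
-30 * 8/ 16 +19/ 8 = -101/ 8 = -12.62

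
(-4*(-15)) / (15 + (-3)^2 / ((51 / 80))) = 68 / 33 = 2.06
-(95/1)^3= -857375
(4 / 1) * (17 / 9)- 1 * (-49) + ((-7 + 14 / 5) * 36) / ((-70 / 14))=19529 / 225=86.80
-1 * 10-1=-11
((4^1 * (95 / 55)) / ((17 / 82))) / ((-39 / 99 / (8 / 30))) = -22.56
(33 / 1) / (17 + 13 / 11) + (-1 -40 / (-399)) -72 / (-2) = 2945837 / 79800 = 36.92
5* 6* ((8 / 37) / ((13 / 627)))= 150480 / 481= 312.85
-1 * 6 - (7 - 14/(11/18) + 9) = 10/11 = 0.91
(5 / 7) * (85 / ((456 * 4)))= 0.03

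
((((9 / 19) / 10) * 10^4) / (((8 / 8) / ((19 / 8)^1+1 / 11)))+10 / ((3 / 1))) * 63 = 15423765 / 209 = 73797.92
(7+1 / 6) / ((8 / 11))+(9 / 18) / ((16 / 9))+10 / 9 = 3239 / 288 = 11.25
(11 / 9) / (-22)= -1 / 18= -0.06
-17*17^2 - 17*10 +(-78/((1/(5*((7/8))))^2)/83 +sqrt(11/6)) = -13548223/2656 +sqrt(66)/6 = -5099.63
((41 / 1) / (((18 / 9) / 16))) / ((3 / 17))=5576 / 3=1858.67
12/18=2/3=0.67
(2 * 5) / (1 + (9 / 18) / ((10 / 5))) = 8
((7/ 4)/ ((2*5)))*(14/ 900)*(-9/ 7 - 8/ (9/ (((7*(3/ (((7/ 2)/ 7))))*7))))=-7721/ 10800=-0.71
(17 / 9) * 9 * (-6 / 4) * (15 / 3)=-255 / 2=-127.50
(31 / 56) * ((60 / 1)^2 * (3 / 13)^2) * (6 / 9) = 83700 / 1183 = 70.75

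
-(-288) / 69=96 / 23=4.17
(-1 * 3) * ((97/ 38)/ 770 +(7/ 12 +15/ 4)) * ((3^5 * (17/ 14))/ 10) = -1572551901/ 4096400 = -383.89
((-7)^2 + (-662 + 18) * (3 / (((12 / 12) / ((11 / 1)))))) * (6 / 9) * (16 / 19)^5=-44465913856 / 7428297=-5986.02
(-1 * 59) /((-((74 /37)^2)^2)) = 59 /16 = 3.69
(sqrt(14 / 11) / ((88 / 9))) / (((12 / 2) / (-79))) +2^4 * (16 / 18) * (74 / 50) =4736 / 225 - 237 * sqrt(154) / 1936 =19.53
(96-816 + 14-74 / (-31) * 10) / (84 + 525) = -1.12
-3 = -3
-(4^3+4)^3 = -314432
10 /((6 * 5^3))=1 /75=0.01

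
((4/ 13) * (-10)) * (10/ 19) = -400/ 247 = -1.62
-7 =-7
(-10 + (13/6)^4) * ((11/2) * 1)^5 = 2512556651/41472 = 60584.41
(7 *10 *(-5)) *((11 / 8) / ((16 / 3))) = -5775 / 64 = -90.23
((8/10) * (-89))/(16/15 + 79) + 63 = 74595/1201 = 62.11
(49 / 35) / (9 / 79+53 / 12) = 6636 / 21475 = 0.31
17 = 17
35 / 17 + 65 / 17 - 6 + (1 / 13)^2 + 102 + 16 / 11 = 3265943 / 31603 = 103.34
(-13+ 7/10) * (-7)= 861/10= 86.10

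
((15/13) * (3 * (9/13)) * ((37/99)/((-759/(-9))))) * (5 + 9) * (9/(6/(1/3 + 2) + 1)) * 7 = 6167826/2351635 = 2.62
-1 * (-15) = 15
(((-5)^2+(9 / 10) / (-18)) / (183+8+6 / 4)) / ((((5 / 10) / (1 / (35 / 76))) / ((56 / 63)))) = 303392 / 606375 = 0.50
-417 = -417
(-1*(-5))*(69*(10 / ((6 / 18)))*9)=93150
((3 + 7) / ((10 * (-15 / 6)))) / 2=-0.20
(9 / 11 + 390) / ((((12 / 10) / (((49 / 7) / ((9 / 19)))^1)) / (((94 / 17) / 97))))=44788415 / 163251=274.35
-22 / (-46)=11 / 23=0.48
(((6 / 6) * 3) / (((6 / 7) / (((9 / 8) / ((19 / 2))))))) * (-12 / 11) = -189 / 418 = -0.45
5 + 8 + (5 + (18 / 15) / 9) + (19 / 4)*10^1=1969 / 30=65.63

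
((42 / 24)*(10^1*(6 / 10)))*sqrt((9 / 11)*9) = 189*sqrt(11) / 22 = 28.49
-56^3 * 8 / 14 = -100352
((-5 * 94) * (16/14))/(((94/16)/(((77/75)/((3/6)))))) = -2816/15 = -187.73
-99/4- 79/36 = -485/18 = -26.94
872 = 872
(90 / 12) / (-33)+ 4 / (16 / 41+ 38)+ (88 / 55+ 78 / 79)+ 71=502424293 / 6839030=73.46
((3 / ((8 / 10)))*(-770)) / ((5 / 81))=-93555 / 2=-46777.50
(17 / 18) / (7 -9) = -17 / 36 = -0.47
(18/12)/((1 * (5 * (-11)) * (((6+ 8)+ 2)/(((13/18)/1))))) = -13/10560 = -0.00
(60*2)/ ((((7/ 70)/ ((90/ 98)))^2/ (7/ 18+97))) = 2366550000/ 2401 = 985651.81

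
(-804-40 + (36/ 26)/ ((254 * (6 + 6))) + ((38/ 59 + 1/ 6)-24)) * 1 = -1013663939/ 1168908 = -867.19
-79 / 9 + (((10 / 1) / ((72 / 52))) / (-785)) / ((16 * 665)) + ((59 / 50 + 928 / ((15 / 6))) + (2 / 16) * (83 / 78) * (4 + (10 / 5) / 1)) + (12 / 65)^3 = 100304131881199 / 275253342000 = 364.41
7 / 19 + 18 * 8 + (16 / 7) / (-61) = 144.33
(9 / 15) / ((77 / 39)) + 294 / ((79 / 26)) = 2952183 / 30415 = 97.06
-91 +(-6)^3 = -307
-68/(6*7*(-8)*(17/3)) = 1/28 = 0.04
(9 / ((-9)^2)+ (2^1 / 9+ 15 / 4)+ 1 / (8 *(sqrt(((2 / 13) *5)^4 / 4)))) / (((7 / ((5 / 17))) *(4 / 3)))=5407 / 38080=0.14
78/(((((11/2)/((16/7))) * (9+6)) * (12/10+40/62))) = 992/847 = 1.17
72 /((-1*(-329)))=72 /329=0.22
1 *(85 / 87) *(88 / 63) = 7480 / 5481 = 1.36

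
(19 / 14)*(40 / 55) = 76 / 77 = 0.99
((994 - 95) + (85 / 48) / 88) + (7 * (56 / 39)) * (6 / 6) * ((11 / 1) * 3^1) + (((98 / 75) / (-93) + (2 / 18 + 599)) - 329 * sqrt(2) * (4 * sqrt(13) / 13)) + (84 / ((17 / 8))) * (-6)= 1076.46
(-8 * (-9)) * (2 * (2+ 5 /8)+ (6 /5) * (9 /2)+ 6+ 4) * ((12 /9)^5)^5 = 929993323052007424 /470715894135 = 1975699.85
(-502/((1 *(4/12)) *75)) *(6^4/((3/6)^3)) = -5204736/25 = -208189.44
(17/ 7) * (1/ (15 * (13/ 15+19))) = 17/ 2086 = 0.01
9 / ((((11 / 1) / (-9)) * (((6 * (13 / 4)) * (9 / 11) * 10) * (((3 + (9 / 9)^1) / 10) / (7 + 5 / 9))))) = -34 / 39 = -0.87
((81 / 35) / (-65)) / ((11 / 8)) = -648 / 25025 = -0.03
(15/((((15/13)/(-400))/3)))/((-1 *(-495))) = -1040/33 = -31.52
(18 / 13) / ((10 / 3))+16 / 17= 1499 / 1105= 1.36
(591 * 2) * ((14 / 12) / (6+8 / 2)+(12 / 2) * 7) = 497819 / 10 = 49781.90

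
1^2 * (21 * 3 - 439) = -376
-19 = -19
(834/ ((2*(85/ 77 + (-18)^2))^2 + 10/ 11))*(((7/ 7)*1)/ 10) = 824131/ 4177682910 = 0.00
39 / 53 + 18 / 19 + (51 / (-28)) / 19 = 44757 / 28196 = 1.59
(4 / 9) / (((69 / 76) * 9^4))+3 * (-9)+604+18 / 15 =11779036991 / 20371905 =578.20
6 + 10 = 16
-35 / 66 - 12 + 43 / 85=-67457 / 5610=-12.02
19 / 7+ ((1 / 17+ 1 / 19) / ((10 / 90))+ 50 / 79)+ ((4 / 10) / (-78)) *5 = 30126136 / 6966141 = 4.32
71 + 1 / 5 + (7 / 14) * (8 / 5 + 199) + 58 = 459 / 2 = 229.50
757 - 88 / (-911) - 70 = 625945 / 911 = 687.10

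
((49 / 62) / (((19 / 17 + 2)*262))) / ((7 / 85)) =10115 / 860932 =0.01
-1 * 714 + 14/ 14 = -713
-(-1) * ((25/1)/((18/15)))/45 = 25/54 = 0.46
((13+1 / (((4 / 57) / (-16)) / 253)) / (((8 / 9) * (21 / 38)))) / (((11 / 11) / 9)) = -1056615.11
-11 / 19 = -0.58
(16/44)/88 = 1/242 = 0.00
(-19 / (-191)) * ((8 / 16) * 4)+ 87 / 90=1.17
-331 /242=-1.37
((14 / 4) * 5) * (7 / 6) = 245 / 12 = 20.42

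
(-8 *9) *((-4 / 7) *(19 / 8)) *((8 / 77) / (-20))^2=2736 / 1037575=0.00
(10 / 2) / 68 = 5 / 68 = 0.07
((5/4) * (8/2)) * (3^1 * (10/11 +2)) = 43.64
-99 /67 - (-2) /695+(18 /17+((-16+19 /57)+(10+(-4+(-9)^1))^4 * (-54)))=-10425633956 /2374815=-4390.08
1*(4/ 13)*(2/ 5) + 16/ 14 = 576/ 455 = 1.27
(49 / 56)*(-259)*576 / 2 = -65268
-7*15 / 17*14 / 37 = -1470 / 629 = -2.34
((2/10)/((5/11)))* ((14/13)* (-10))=-308/65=-4.74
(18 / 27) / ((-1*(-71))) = 2 / 213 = 0.01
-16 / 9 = -1.78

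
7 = 7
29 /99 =0.29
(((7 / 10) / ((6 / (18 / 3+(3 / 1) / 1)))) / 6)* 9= 63 / 40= 1.58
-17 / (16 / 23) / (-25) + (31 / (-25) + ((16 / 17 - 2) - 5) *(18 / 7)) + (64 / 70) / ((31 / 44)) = -4292413 / 295120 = -14.54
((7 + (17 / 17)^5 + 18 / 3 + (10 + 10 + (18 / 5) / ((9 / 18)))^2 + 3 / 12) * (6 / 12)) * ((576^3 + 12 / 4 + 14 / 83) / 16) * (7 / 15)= 2101587331.10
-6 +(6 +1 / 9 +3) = 28 / 9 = 3.11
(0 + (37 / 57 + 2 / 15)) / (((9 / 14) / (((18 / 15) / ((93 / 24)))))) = 49952 / 132525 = 0.38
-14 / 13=-1.08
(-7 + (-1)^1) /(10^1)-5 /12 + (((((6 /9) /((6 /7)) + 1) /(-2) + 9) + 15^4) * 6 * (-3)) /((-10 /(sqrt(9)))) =3281011 /12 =273417.58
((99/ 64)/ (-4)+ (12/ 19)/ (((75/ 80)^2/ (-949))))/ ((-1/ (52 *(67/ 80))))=216805601701/ 7296000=29715.68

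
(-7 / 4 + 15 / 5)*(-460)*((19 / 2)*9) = -49162.50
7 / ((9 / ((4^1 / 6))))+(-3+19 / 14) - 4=-1937 / 378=-5.12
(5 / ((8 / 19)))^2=9025 / 64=141.02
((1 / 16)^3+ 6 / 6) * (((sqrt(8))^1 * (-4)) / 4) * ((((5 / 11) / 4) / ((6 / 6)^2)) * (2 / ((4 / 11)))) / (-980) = 4097 * sqrt(2) / 3211264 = 0.00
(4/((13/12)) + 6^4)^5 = 1376954229154671230976/371293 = 3708538079507750.57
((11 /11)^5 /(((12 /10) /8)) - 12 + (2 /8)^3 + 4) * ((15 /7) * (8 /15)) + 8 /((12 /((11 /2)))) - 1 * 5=-159 /56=-2.84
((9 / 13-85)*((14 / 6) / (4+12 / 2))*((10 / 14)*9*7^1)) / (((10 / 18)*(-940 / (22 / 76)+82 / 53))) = 30191238 / 61498385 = 0.49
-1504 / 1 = -1504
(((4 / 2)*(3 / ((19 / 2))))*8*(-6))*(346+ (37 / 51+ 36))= -3747648 / 323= -11602.63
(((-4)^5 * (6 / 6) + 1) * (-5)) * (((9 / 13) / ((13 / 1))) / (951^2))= 5115 / 16982641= 0.00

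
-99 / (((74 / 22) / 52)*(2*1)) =-28314 / 37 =-765.24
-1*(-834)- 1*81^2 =-5727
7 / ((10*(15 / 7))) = 0.33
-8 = -8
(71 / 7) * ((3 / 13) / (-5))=-213 / 455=-0.47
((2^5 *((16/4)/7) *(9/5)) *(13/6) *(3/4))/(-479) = -1872/16765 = -0.11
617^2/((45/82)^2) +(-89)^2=2575792861/2025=1271996.47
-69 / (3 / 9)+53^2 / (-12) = -5293 / 12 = -441.08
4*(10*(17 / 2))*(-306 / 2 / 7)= -52020 / 7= -7431.43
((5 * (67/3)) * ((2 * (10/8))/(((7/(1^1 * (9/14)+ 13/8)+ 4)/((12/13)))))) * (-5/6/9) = -3.37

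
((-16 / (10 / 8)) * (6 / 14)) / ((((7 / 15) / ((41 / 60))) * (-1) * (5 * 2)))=0.80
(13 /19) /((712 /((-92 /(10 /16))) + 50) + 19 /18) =10764 /727111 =0.01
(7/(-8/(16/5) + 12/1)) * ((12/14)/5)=12/95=0.13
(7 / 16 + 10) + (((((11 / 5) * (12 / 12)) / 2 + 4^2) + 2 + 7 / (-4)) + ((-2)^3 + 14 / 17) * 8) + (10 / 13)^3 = -87154933 / 2987920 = -29.17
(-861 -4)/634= -1.36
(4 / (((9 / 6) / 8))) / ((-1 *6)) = -32 / 9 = -3.56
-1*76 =-76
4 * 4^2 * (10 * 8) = 5120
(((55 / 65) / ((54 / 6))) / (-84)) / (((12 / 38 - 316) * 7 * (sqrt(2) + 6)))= 209 / 2338284312 - 209 * sqrt(2) / 14029705872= 0.00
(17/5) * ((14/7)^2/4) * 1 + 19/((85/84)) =377/17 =22.18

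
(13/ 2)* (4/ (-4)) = -13/ 2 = -6.50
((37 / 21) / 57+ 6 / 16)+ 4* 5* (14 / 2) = 1344527 / 9576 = 140.41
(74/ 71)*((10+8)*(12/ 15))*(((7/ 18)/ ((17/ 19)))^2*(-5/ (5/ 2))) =-5235944/ 923355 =-5.67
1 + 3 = 4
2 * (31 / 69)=62 / 69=0.90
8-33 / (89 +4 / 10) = 1137 / 149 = 7.63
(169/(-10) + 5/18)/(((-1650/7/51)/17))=68782/1125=61.14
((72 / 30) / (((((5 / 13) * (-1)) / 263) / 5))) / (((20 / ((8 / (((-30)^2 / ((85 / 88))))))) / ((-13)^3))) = 127696231 / 16500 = 7739.17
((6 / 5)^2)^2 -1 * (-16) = 11296 / 625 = 18.07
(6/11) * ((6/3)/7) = 12/77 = 0.16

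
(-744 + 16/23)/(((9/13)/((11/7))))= -2444728/1449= -1687.18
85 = 85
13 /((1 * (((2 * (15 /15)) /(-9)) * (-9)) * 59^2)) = 13 /6962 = 0.00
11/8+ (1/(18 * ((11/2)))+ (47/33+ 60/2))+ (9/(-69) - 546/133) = 9889453/346104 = 28.57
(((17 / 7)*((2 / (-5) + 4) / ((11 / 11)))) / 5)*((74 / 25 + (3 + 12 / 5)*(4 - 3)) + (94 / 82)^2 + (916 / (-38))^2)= 2742402016764 / 2654929375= 1032.95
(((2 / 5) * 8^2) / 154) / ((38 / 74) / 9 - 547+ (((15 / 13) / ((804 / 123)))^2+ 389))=-258690511872 / 245739965777075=-0.00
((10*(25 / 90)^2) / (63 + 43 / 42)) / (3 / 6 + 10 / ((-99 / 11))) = -1750 / 88737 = -0.02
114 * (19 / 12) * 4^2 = 2888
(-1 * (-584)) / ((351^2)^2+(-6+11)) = 292 / 7589243203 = 0.00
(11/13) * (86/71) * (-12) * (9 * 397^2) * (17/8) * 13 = -34218017163/71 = -481943903.70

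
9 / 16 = 0.56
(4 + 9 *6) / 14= 29 / 7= 4.14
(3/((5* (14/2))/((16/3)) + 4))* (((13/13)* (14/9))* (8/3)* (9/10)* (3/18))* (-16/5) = -7168/12675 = -0.57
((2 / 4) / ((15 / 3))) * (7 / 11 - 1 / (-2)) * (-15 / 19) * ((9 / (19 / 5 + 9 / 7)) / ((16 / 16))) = -23625 / 148808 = -0.16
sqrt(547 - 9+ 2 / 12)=sqrt(19374) / 6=23.20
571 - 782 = -211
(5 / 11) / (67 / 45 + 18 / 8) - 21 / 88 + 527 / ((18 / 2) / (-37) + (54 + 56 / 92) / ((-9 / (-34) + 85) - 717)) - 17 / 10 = -2855718347411829 / 1784478640120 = -1600.31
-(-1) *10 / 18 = 0.56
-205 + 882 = 677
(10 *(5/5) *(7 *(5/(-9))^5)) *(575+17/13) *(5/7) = -1170625000/767637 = -1524.97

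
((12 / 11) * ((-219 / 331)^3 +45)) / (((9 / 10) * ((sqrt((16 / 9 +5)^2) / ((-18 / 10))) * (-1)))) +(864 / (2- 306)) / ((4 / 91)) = -46479160146789 / 924677091118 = -50.27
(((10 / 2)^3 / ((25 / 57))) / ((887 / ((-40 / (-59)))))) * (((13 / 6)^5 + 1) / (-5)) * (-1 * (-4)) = -36011555 / 4238973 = -8.50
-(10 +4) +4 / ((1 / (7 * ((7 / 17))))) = -42 / 17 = -2.47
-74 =-74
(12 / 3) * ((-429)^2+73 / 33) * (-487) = -11831033848 / 33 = -358516177.21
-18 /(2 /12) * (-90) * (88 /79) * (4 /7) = 3421440 /553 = 6187.05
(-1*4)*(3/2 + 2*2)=-22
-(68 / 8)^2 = -289 / 4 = -72.25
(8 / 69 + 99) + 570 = 669.12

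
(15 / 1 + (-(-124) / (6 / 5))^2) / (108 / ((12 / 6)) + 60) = 5065 / 54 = 93.80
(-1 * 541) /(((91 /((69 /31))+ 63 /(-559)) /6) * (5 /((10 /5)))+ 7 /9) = -62600733 /2055739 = -30.45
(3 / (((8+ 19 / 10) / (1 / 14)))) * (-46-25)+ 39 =8654 / 231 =37.46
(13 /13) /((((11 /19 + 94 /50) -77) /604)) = -286900 /35407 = -8.10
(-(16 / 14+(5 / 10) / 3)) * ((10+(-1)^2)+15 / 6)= -495 / 28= -17.68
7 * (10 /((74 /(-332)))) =-314.05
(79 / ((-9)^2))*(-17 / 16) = -1343 / 1296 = -1.04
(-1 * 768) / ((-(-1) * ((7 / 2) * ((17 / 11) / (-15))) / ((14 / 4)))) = 126720 / 17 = 7454.12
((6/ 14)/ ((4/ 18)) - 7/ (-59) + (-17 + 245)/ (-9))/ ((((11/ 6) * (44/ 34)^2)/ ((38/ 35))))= -316847173/ 38479210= -8.23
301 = 301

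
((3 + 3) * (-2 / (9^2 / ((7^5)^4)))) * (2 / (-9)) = 638338130380896008 / 243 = 2626905886341135.84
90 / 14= 45 / 7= 6.43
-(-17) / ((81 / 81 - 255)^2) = 17 / 64516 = 0.00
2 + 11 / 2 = 15 / 2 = 7.50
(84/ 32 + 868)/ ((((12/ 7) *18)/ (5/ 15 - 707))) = -12920075/ 648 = -19938.39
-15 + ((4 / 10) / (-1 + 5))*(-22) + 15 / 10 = -157 / 10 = -15.70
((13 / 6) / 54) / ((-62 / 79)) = -1027 / 20088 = -0.05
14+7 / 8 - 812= -6377 / 8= -797.12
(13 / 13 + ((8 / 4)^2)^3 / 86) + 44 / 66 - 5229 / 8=-672053 / 1032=-651.21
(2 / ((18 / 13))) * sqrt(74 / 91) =1.30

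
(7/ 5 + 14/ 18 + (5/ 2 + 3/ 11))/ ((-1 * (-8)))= 4901/ 7920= 0.62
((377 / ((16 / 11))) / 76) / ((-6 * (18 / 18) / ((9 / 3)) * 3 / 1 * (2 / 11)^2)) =-17.19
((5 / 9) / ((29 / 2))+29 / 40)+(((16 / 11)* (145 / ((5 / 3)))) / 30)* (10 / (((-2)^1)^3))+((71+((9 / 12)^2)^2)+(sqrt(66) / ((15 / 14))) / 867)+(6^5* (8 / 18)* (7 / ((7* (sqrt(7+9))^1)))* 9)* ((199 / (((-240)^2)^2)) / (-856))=66.82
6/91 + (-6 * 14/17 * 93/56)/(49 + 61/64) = -486354/4945759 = -0.10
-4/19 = -0.21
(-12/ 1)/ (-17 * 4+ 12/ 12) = 12/ 67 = 0.18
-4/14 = -0.29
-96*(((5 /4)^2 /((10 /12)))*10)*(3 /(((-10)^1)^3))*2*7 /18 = 21 /5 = 4.20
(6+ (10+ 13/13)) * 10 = 170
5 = 5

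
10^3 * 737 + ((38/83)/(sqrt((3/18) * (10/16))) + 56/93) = 152 * sqrt(15)/415 + 68541056/93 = 737002.02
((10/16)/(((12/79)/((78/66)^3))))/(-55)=-0.12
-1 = -1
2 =2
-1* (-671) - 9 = 662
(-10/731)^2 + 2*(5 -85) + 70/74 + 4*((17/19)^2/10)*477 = -225121213883/35687299385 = -6.31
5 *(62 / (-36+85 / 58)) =-17980 / 2003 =-8.98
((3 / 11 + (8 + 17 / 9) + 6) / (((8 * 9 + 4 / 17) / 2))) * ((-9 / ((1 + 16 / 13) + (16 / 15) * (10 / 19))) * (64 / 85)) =-1.09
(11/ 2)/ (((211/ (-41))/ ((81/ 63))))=-4059/ 2954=-1.37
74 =74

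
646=646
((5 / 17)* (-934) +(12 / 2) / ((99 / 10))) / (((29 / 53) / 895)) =-7294079950 / 16269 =-448342.24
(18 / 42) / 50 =3 / 350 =0.01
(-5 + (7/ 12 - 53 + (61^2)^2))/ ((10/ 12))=166149403/ 10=16614940.30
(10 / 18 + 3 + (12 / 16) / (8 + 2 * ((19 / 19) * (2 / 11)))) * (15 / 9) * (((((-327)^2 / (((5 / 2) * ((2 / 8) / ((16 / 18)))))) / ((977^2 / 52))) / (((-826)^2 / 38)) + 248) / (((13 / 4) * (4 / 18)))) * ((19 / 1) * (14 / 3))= 3859217713363889686 / 20863330304271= 184976.11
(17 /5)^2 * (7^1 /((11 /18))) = 36414 /275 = 132.41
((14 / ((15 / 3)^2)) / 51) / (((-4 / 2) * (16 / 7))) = -49 / 20400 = -0.00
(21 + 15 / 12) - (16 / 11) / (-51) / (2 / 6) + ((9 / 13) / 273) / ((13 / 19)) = 256979589 / 11503492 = 22.34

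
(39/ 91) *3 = 9/ 7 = 1.29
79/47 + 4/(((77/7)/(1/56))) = 12213/7238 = 1.69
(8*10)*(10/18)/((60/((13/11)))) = 260/297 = 0.88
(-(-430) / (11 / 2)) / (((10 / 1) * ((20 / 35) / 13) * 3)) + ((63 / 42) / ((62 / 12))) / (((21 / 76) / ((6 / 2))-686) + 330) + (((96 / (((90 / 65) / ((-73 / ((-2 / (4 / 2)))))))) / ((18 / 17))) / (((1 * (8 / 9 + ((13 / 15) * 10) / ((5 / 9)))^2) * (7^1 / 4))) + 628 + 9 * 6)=3642024674984327 / 4847412934518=751.33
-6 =-6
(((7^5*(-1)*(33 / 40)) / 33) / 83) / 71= -0.07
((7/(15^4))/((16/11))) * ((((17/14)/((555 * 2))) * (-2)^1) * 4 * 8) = -187/28096875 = -0.00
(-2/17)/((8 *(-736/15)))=15/50048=0.00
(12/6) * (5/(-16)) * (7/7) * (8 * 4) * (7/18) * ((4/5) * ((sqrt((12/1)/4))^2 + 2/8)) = -20.22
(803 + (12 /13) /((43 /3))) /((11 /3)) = 1346739 /6149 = 219.02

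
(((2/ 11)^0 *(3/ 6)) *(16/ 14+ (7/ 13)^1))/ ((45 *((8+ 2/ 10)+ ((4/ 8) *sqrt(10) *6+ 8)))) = 153/ 87178 - 85 *sqrt(10)/ 261534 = 0.00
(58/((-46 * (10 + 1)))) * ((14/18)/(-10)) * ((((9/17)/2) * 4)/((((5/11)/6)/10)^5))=739559310336/1955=378291207.33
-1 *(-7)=7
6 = 6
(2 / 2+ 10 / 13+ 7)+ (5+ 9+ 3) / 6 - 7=359 / 78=4.60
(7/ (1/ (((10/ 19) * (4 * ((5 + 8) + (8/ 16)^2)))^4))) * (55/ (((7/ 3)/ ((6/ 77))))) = 7784550.57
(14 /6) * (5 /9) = 35 /27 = 1.30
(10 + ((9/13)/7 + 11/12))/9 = 12029/9828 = 1.22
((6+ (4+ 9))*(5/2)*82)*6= 23370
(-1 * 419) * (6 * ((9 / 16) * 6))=-33939 / 4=-8484.75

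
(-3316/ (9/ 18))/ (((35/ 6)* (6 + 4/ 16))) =-159168/ 875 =-181.91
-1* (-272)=272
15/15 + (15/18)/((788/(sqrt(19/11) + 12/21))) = 5 * sqrt(209)/52008 + 8279/8274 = 1.00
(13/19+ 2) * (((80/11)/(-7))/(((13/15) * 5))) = -12240/19019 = -0.64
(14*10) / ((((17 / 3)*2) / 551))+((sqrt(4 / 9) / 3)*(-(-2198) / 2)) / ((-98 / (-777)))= 445883 / 51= 8742.80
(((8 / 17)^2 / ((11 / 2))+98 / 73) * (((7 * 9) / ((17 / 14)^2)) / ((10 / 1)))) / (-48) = -165095847 / 1341347260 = -0.12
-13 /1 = -13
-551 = -551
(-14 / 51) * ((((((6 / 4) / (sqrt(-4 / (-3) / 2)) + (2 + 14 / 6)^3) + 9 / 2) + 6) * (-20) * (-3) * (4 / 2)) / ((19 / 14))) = -19447120 / 8721 - 5880 * sqrt(6) / 323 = -2274.51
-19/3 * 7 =-133/3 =-44.33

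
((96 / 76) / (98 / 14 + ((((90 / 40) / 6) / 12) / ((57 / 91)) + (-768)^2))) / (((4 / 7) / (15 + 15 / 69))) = 282240 / 4948918441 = 0.00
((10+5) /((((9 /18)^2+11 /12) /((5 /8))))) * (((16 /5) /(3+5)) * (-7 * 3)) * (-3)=405 /2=202.50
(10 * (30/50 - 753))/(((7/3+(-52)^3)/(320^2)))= 210124800/38347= 5479.56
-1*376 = -376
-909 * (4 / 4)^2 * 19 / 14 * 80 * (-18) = 12435120 / 7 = 1776445.71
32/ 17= 1.88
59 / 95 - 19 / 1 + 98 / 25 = -6868 / 475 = -14.46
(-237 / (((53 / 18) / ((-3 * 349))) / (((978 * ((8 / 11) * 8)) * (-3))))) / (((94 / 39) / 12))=-7162375089.05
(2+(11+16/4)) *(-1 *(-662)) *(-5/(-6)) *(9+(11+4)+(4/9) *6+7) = 2841635/9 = 315737.22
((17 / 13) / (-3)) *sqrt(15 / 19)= -17 *sqrt(285) / 741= -0.39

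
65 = 65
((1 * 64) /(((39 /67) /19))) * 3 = 81472 /13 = 6267.08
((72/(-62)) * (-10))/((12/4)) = 120/31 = 3.87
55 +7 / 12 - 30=307 / 12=25.58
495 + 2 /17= 8417 /17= 495.12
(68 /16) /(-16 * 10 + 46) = -17 /456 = -0.04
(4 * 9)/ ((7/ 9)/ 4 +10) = 1296/ 367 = 3.53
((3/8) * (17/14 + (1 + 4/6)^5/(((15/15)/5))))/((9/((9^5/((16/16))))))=18053361/112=161190.72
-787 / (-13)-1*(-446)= 6585 / 13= 506.54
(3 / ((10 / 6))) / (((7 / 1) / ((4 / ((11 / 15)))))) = 108 / 77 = 1.40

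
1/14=0.07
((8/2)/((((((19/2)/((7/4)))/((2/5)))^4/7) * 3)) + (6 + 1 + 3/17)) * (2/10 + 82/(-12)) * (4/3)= -11865204507148/186929184375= -63.47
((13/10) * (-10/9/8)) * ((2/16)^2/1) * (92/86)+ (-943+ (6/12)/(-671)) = -62688355381/66477312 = -943.00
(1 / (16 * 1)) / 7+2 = 225 / 112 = 2.01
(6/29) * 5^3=750/29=25.86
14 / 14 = 1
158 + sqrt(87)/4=160.33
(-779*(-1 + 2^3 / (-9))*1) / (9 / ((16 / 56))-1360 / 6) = -26486 / 3513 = -7.54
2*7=14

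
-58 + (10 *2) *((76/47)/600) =-40852/705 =-57.95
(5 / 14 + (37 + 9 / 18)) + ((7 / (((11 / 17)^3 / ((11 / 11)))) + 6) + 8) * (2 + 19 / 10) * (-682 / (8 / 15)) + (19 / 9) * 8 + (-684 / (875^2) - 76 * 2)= -1325865243880883 / 6670125000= -198776.67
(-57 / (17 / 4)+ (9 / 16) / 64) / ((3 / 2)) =-77773 / 8704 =-8.94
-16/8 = -2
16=16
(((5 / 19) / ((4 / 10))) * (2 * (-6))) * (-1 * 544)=81600 / 19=4294.74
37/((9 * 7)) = 0.59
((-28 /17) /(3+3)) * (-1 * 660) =3080 /17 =181.18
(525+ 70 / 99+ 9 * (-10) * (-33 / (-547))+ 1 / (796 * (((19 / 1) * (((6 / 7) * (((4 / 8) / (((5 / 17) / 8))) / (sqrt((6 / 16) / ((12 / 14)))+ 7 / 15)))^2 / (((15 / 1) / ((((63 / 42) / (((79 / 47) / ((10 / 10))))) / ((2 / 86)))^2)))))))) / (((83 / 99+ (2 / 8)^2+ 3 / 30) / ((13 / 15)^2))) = 19897462585 * sqrt(7) / 22925615864662689624+ 117510072987632444627557439 / 300967485071291789383872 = 390.44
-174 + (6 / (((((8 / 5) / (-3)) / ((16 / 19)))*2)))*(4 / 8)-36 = -4035 / 19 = -212.37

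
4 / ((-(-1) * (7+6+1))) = 2 / 7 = 0.29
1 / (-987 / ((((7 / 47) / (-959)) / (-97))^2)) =-1 / 385032572878443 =-0.00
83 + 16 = 99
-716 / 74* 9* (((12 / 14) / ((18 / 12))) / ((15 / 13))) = -55848 / 1295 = -43.13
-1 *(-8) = 8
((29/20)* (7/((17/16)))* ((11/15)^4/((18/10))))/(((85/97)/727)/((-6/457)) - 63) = -1676729134696/68923222835625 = -0.02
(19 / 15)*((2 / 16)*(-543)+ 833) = 116299 / 120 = 969.16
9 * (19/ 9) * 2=38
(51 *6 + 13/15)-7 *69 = -176.13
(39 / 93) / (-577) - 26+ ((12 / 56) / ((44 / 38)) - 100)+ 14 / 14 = -687633945 / 5509196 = -124.82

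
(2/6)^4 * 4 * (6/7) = 8/189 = 0.04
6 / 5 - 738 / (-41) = 96 / 5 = 19.20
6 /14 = 3 /7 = 0.43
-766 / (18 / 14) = -5362 / 9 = -595.78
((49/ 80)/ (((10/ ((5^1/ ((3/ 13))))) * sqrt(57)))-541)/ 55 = -541/ 55+637 * sqrt(57)/ 1504800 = -9.83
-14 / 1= -14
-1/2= -0.50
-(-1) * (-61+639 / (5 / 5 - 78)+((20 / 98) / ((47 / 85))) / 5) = -1753674 / 25333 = -69.22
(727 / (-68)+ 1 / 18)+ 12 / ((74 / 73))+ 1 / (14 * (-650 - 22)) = 21340945 / 17752896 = 1.20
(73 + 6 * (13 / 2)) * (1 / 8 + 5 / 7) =94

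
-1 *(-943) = 943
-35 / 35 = -1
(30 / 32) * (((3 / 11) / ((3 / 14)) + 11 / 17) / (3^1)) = 1795 / 2992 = 0.60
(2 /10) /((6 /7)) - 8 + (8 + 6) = 187 /30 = 6.23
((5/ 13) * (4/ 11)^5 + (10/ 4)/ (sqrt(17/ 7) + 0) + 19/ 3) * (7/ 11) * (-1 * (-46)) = 805 * sqrt(119)/ 187 + 12813976154/ 69090879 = 232.43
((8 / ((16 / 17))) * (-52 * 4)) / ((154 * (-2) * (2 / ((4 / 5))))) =884 / 385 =2.30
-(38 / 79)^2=-1444 / 6241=-0.23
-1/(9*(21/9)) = -1/21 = -0.05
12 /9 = 4 /3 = 1.33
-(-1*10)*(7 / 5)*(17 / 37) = 238 / 37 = 6.43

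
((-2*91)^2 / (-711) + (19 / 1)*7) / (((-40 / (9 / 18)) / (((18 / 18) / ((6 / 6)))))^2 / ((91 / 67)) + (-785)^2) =5590949 / 40175250525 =0.00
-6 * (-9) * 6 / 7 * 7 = 324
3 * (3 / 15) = 3 / 5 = 0.60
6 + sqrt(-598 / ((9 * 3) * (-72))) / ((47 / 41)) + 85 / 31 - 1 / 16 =41 * sqrt(897) / 2538 + 4305 / 496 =9.16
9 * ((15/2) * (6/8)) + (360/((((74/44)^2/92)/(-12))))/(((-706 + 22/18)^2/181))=-254286756675/440638923848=-0.58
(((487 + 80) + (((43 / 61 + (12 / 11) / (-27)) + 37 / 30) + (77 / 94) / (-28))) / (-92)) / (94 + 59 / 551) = -3558659486813 / 54160740580320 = -0.07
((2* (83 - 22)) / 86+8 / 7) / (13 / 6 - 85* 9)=-4626 / 1377677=-0.00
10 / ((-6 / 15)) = -25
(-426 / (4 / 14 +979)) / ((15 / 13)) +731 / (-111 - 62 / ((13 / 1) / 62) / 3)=-1082757481 / 280129575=-3.87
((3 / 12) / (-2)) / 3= -1 / 24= -0.04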